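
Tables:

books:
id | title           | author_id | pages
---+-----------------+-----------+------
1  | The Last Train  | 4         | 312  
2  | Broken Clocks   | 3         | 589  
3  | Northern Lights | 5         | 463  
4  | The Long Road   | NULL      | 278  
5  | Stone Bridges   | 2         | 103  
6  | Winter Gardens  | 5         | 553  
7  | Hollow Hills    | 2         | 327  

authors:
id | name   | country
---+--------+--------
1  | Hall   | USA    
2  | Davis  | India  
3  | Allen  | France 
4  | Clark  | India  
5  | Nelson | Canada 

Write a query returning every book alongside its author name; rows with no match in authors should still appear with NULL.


LEFT JOIN keeps every row from books (the left table); where author_id has no match in authors, the author columns become NULL. Walk through each book:
  - book 1 (The Last Train): author_id=4 -> matches Clark
  - book 2 (Broken Clocks): author_id=3 -> matches Allen
  - book 3 (Northern Lights): author_id=5 -> matches Nelson
  - book 4 (The Long Road): author_id=NULL, no match -> kept with NULL
  - book 5 (Stone Bridges): author_id=2 -> matches Davis
  - book 6 (Winter Gardens): author_id=5 -> matches Nelson
  - book 7 (Hollow Hills): author_id=2 -> matches Davis
All 7 rows appear; 1 has NULL author.

SQL:
SELECT a.title, b.name AS author
FROM books a
LEFT JOIN authors b ON a.author_id = b.id

Result:
title           | author
----------------+-------
The Last Train  | Clark 
Broken Clocks   | Allen 
Northern Lights | Nelson
The Long Road   | NULL  
Stone Bridges   | Davis 
Winter Gardens  | Nelson
Hollow Hills    | Davis 


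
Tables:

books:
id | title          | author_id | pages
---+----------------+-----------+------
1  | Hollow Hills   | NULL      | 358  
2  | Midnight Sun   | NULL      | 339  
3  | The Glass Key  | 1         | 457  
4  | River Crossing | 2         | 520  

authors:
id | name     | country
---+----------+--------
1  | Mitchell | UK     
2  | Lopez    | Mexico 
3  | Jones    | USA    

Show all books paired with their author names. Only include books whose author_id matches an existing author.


INNER JOIN keeps only books rows whose author_id matches an id in authors. Walk through each book:
  - book 1 (Hollow Hills): author_id=NULL, no match -> dropped
  - book 2 (Midnight Sun): author_id=NULL, no match -> dropped
  - book 3 (The Glass Key): author_id=1 -> matches Mitchell
  - book 4 (River Crossing): author_id=2 -> matches Lopez
So 2 of 4 rows are dropped.

SQL:
SELECT a.title, b.name AS author
FROM books a
INNER JOIN authors b ON a.author_id = b.id

Result:
title          | author  
---------------+---------
The Glass Key  | Mitchell
River Crossing | Lopez   


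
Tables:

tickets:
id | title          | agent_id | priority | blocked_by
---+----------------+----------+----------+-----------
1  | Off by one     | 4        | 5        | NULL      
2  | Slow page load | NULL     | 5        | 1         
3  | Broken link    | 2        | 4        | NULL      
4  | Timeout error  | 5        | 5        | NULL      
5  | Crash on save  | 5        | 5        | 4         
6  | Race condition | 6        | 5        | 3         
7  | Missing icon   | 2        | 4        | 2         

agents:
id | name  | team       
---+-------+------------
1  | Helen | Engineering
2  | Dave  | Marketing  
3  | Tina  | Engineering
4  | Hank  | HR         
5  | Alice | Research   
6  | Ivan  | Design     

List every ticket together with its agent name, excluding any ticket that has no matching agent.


INNER JOIN keeps only tickets rows whose agent_id matches an id in agents. Walk through each ticket:
  - ticket 1 (Off by one): agent_id=4 -> matches Hank
  - ticket 2 (Slow page load): agent_id=NULL, no match -> dropped
  - ticket 3 (Broken link): agent_id=2 -> matches Dave
  - ticket 4 (Timeout error): agent_id=5 -> matches Alice
  - ticket 5 (Crash on save): agent_id=5 -> matches Alice
  - ticket 6 (Race condition): agent_id=6 -> matches Ivan
  - ticket 7 (Missing icon): agent_id=2 -> matches Dave
So 1 of 7 rows is dropped.

SQL:
SELECT a.title, b.name AS agent
FROM tickets a
INNER JOIN agents b ON a.agent_id = b.id

Result:
title          | agent
---------------+------
Off by one     | Hank 
Broken link    | Dave 
Timeout error  | Alice
Crash on save  | Alice
Race condition | Ivan 
Missing icon   | Dave 


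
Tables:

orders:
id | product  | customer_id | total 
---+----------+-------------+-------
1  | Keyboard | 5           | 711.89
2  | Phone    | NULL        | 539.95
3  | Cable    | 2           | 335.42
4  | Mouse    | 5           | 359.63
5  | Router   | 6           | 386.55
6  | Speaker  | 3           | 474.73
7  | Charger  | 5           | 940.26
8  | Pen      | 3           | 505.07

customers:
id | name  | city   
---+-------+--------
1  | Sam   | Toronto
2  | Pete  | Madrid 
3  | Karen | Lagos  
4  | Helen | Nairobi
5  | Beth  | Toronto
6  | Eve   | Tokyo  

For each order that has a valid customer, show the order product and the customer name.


INNER JOIN keeps only orders rows whose customer_id matches an id in customers. Walk through each order:
  - order 1 (Keyboard): customer_id=5 -> matches Beth
  - order 2 (Phone): customer_id=NULL, no match -> dropped
  - order 3 (Cable): customer_id=2 -> matches Pete
  - order 4 (Mouse): customer_id=5 -> matches Beth
  - order 5 (Router): customer_id=6 -> matches Eve
  - order 6 (Speaker): customer_id=3 -> matches Karen
  - order 7 (Charger): customer_id=5 -> matches Beth
  - order 8 (Pen): customer_id=3 -> matches Karen
So 1 of 8 rows is dropped.

SQL:
SELECT a.product, b.name AS customer
FROM orders a
INNER JOIN customers b ON a.customer_id = b.id

Result:
product  | customer
---------+---------
Keyboard | Beth    
Cable    | Pete    
Mouse    | Beth    
Router   | Eve     
Speaker  | Karen   
Charger  | Beth    
Pen      | Karen   


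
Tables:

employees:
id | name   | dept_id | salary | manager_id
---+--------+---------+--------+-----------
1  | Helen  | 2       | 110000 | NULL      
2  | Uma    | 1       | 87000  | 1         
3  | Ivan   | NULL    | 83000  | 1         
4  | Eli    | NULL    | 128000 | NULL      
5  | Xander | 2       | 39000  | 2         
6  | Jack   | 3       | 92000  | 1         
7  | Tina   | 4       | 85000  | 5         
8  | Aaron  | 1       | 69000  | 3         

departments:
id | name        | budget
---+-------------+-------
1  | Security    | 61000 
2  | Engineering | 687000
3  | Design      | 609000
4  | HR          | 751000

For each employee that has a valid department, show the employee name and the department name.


INNER JOIN keeps only employees rows whose dept_id matches an id in departments. Walk through each employee:
  - employee 1 (Helen): dept_id=2 -> matches Engineering
  - employee 2 (Uma): dept_id=1 -> matches Security
  - employee 3 (Ivan): dept_id=NULL, no match -> dropped
  - employee 4 (Eli): dept_id=NULL, no match -> dropped
  - employee 5 (Xander): dept_id=2 -> matches Engineering
  - employee 6 (Jack): dept_id=3 -> matches Design
  - employee 7 (Tina): dept_id=4 -> matches HR
  - employee 8 (Aaron): dept_id=1 -> matches Security
So 2 of 8 rows are dropped.

SQL:
SELECT a.name, b.name AS department
FROM employees a
INNER JOIN departments b ON a.dept_id = b.id

Result:
name   | department 
-------+------------
Helen  | Engineering
Uma    | Security   
Xander | Engineering
Jack   | Design     
Tina   | HR         
Aaron  | Security   


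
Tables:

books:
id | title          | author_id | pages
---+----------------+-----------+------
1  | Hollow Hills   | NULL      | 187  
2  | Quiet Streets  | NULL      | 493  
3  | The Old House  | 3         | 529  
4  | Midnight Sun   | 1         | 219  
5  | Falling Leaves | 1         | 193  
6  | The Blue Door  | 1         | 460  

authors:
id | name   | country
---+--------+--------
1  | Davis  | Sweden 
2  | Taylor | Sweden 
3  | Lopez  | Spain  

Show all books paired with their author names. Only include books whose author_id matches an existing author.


INNER JOIN keeps only books rows whose author_id matches an id in authors. Walk through each book:
  - book 1 (Hollow Hills): author_id=NULL, no match -> dropped
  - book 2 (Quiet Streets): author_id=NULL, no match -> dropped
  - book 3 (The Old House): author_id=3 -> matches Lopez
  - book 4 (Midnight Sun): author_id=1 -> matches Davis
  - book 5 (Falling Leaves): author_id=1 -> matches Davis
  - book 6 (The Blue Door): author_id=1 -> matches Davis
So 2 of 6 rows are dropped.

SQL:
SELECT a.title, b.name AS author
FROM books a
INNER JOIN authors b ON a.author_id = b.id

Result:
title          | author
---------------+-------
The Old House  | Lopez 
Midnight Sun   | Davis 
Falling Leaves | Davis 
The Blue Door  | Davis 


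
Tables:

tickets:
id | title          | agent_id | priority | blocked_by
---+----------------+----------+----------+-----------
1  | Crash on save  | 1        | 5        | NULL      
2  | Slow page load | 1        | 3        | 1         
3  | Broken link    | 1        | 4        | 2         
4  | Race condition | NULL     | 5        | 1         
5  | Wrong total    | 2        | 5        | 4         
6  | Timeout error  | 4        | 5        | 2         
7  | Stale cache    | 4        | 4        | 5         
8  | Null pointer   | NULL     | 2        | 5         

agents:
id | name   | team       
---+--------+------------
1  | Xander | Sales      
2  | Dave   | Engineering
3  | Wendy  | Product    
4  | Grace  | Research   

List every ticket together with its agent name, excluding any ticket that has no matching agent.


INNER JOIN keeps only tickets rows whose agent_id matches an id in agents. Walk through each ticket:
  - ticket 1 (Crash on save): agent_id=1 -> matches Xander
  - ticket 2 (Slow page load): agent_id=1 -> matches Xander
  - ticket 3 (Broken link): agent_id=1 -> matches Xander
  - ticket 4 (Race condition): agent_id=NULL, no match -> dropped
  - ticket 5 (Wrong total): agent_id=2 -> matches Dave
  - ticket 6 (Timeout error): agent_id=4 -> matches Grace
  - ticket 7 (Stale cache): agent_id=4 -> matches Grace
  - ticket 8 (Null pointer): agent_id=NULL, no match -> dropped
So 2 of 8 rows are dropped.

SQL:
SELECT a.title, b.name AS agent
FROM tickets a
INNER JOIN agents b ON a.agent_id = b.id

Result:
title          | agent 
---------------+-------
Crash on save  | Xander
Slow page load | Xander
Broken link    | Xander
Wrong total    | Dave  
Timeout error  | Grace 
Stale cache    | Grace 


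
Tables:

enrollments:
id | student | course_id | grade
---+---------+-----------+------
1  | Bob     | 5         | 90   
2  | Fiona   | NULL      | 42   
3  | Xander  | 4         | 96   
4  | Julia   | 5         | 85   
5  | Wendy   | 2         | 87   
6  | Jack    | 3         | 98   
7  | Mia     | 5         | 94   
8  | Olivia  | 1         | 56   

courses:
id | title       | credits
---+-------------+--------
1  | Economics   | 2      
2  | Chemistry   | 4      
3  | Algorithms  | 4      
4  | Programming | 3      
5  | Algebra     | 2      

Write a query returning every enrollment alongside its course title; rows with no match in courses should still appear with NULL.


LEFT JOIN keeps every row from enrollments (the left table); where course_id has no match in courses, the course columns become NULL. Walk through each enrollment:
  - enrollment 1 (Bob): course_id=5 -> matches Algebra
  - enrollment 2 (Fiona): course_id=NULL, no match -> kept with NULL
  - enrollment 3 (Xander): course_id=4 -> matches Programming
  - enrollment 4 (Julia): course_id=5 -> matches Algebra
  - enrollment 5 (Wendy): course_id=2 -> matches Chemistry
  - enrollment 6 (Jack): course_id=3 -> matches Algorithms
  - enrollment 7 (Mia): course_id=5 -> matches Algebra
  - enrollment 8 (Olivia): course_id=1 -> matches Economics
All 8 rows appear; 1 has NULL course.

SQL:
SELECT a.student, b.title AS course
FROM enrollments a
LEFT JOIN courses b ON a.course_id = b.id

Result:
student | course     
--------+------------
Bob     | Algebra    
Fiona   | NULL       
Xander  | Programming
Julia   | Algebra    
Wendy   | Chemistry  
Jack    | Algorithms 
Mia     | Algebra    
Olivia  | Economics  


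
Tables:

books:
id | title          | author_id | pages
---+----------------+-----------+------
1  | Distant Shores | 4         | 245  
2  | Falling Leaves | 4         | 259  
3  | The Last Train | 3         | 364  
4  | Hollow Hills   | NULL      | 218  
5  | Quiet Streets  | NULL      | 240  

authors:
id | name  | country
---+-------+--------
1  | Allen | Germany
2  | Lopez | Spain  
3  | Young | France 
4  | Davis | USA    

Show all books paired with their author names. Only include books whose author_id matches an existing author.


INNER JOIN keeps only books rows whose author_id matches an id in authors. Walk through each book:
  - book 1 (Distant Shores): author_id=4 -> matches Davis
  - book 2 (Falling Leaves): author_id=4 -> matches Davis
  - book 3 (The Last Train): author_id=3 -> matches Young
  - book 4 (Hollow Hills): author_id=NULL, no match -> dropped
  - book 5 (Quiet Streets): author_id=NULL, no match -> dropped
So 2 of 5 rows are dropped.

SQL:
SELECT a.title, b.name AS author
FROM books a
INNER JOIN authors b ON a.author_id = b.id

Result:
title          | author
---------------+-------
Distant Shores | Davis 
Falling Leaves | Davis 
The Last Train | Young 


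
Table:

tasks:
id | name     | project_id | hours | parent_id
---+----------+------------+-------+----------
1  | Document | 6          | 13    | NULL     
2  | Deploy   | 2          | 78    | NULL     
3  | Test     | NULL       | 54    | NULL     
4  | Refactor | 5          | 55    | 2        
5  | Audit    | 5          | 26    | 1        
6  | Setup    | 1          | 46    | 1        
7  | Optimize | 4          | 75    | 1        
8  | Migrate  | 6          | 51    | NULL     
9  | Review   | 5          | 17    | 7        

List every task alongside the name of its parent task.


This is a self-join: tasks is joined to a second copy of itself, matching each row's parent_id to another row's id. Use LEFT JOIN so rows with parent_id=NULL are kept.
  - task 1 (Document): parent_id=NULL -> NULL
  - task 2 (Deploy): parent_id=NULL -> NULL
  - task 3 (Test): parent_id=NULL -> NULL
  - task 4 (Refactor): parent_id=2 -> Deploy
  - task 5 (Audit): parent_id=1 -> Document
  - task 6 (Setup): parent_id=1 -> Document
  - task 7 (Optimize): parent_id=1 -> Document
  - task 8 (Migrate): parent_id=NULL -> NULL
  - task 9 (Review): parent_id=7 -> Optimize

SQL:
SELECT a.name AS item, b.name AS parent
FROM tasks a
LEFT JOIN tasks b ON a.parent_id = b.id

Result:
item     | parent  
---------+---------
Document | NULL    
Deploy   | NULL    
Test     | NULL    
Refactor | Deploy  
Audit    | Document
Setup    | Document
Optimize | Document
Migrate  | NULL    
Review   | Optimize


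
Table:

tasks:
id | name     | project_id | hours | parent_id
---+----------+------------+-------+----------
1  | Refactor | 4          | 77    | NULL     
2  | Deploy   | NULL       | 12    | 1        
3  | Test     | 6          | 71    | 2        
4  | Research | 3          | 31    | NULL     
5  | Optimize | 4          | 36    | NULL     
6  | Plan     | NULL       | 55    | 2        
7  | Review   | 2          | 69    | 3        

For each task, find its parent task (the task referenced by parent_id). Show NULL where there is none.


This is a self-join: tasks is joined to a second copy of itself, matching each row's parent_id to another row's id. Use LEFT JOIN so rows with parent_id=NULL are kept.
  - task 1 (Refactor): parent_id=NULL -> NULL
  - task 2 (Deploy): parent_id=1 -> Refactor
  - task 3 (Test): parent_id=2 -> Deploy
  - task 4 (Research): parent_id=NULL -> NULL
  - task 5 (Optimize): parent_id=NULL -> NULL
  - task 6 (Plan): parent_id=2 -> Deploy
  - task 7 (Review): parent_id=3 -> Test

SQL:
SELECT a.name AS item, b.name AS parent
FROM tasks a
LEFT JOIN tasks b ON a.parent_id = b.id

Result:
item     | parent  
---------+---------
Refactor | NULL    
Deploy   | Refactor
Test     | Deploy  
Research | NULL    
Optimize | NULL    
Plan     | Deploy  
Review   | Test    


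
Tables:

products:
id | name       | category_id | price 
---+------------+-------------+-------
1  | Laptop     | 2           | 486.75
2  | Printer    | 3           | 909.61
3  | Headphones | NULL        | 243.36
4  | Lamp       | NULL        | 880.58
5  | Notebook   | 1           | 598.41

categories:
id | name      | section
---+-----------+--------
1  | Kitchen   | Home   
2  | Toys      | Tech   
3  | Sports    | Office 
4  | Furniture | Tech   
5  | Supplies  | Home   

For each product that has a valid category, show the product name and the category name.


INNER JOIN keeps only products rows whose category_id matches an id in categories. Walk through each product:
  - product 1 (Laptop): category_id=2 -> matches Toys
  - product 2 (Printer): category_id=3 -> matches Sports
  - product 3 (Headphones): category_id=NULL, no match -> dropped
  - product 4 (Lamp): category_id=NULL, no match -> dropped
  - product 5 (Notebook): category_id=1 -> matches Kitchen
So 2 of 5 rows are dropped.

SQL:
SELECT a.name, b.name AS category
FROM products a
INNER JOIN categories b ON a.category_id = b.id

Result:
name     | category
---------+---------
Laptop   | Toys    
Printer  | Sports  
Notebook | Kitchen 


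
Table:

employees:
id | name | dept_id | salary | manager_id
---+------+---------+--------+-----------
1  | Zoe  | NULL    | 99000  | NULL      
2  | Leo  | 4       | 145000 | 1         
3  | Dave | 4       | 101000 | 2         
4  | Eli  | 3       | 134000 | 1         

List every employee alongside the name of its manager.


This is a self-join: employees is joined to a second copy of itself, matching each row's manager_id to another row's id. Use LEFT JOIN so rows with manager_id=NULL are kept.
  - employee 1 (Zoe): manager_id=NULL -> NULL
  - employee 2 (Leo): manager_id=1 -> Zoe
  - employee 3 (Dave): manager_id=2 -> Leo
  - employee 4 (Eli): manager_id=1 -> Zoe

SQL:
SELECT a.name AS item, b.name AS manager
FROM employees a
LEFT JOIN employees b ON a.manager_id = b.id

Result:
item | manager
-----+--------
Zoe  | NULL   
Leo  | Zoe    
Dave | Leo    
Eli  | Zoe    


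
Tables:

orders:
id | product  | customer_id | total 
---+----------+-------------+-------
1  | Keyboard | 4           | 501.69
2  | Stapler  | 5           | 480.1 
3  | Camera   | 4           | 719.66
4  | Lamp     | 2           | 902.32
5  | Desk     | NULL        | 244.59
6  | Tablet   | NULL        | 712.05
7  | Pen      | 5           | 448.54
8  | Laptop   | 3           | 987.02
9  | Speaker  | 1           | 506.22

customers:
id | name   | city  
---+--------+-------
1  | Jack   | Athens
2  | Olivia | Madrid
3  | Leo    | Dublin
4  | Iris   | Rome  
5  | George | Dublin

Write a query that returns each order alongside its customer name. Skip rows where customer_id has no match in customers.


INNER JOIN keeps only orders rows whose customer_id matches an id in customers. Walk through each order:
  - order 1 (Keyboard): customer_id=4 -> matches Iris
  - order 2 (Stapler): customer_id=5 -> matches George
  - order 3 (Camera): customer_id=4 -> matches Iris
  - order 4 (Lamp): customer_id=2 -> matches Olivia
  - order 5 (Desk): customer_id=NULL, no match -> dropped
  - order 6 (Tablet): customer_id=NULL, no match -> dropped
  - order 7 (Pen): customer_id=5 -> matches George
  - order 8 (Laptop): customer_id=3 -> matches Leo
  - order 9 (Speaker): customer_id=1 -> matches Jack
So 2 of 9 rows are dropped.

SQL:
SELECT a.product, b.name AS customer
FROM orders a
INNER JOIN customers b ON a.customer_id = b.id

Result:
product  | customer
---------+---------
Keyboard | Iris    
Stapler  | George  
Camera   | Iris    
Lamp     | Olivia  
Pen      | George  
Laptop   | Leo     
Speaker  | Jack    


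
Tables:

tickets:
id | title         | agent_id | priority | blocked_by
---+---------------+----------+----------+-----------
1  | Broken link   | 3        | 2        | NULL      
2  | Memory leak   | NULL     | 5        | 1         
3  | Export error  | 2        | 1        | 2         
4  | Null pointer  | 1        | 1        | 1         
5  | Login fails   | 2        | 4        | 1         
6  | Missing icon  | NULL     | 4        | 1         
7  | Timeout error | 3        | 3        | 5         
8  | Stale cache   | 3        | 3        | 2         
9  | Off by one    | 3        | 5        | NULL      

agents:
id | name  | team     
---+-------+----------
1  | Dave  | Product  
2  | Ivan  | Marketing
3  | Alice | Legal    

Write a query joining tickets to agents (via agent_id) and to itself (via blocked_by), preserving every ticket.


Two LEFT JOINs from the same base table tickets: one to agents via agent_id, one to tickets itself via blocked_by. Both are LEFT so every ticket is preserved.
Match against agents:
  - ticket 1 (Broken link): agent_id=3 -> matches Alice
  - ticket 2 (Memory leak): agent_id=NULL, no match -> kept with NULL
  - ticket 3 (Export error): agent_id=2 -> matches Ivan
  - ticket 4 (Null pointer): agent_id=1 -> matches Dave
  - ticket 5 (Login fails): agent_id=2 -> matches Ivan
  - ticket 6 (Missing icon): agent_id=NULL, no match -> kept with NULL
  - ticket 7 (Timeout error): agent_id=3 -> matches Alice
  - ticket 8 (Stale cache): agent_id=3 -> matches Alice
  - ticket 9 (Off by one): agent_id=3 -> matches Alice
Match against tickets (self):
  - ticket 1 (Broken link): blocked_by=NULL -> NULL
  - ticket 2 (Memory leak): blocked_by=1 -> Broken link
  - ticket 3 (Export error): blocked_by=2 -> Memory leak
  - ticket 4 (Null pointer): blocked_by=1 -> Broken link
  - ticket 5 (Login fails): blocked_by=1 -> Broken link
  - ticket 6 (Missing icon): blocked_by=1 -> Broken link
  - ticket 7 (Timeout error): blocked_by=5 -> Login fails
  - ticket 8 (Stale cache): blocked_by=2 -> Memory leak
  - ticket 9 (Off by one): blocked_by=NULL -> NULL

SQL:
SELECT a.title, b.name AS agent, c.title AS blocked_by
FROM tickets a
LEFT JOIN agents b ON a.agent_id = b.id
LEFT JOIN tickets c ON a.blocked_by = c.id

Result:
title         | agent | blocked_by 
--------------+-------+------------
Broken link   | Alice | NULL       
Memory leak   | NULL  | Broken link
Export error  | Ivan  | Memory leak
Null pointer  | Dave  | Broken link
Login fails   | Ivan  | Broken link
Missing icon  | NULL  | Broken link
Timeout error | Alice | Login fails
Stale cache   | Alice | Memory leak
Off by one    | Alice | NULL       


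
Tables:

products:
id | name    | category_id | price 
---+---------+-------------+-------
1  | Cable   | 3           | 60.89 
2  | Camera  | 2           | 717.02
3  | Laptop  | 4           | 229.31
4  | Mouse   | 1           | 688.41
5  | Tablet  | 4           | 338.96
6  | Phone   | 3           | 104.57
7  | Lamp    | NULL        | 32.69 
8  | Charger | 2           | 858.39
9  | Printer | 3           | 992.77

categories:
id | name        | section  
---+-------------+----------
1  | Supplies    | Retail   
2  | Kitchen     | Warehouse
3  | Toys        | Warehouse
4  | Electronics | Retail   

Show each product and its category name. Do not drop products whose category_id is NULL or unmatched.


LEFT JOIN keeps every row from products (the left table); where category_id has no match in categories, the category columns become NULL. Walk through each product:
  - product 1 (Cable): category_id=3 -> matches Toys
  - product 2 (Camera): category_id=2 -> matches Kitchen
  - product 3 (Laptop): category_id=4 -> matches Electronics
  - product 4 (Mouse): category_id=1 -> matches Supplies
  - product 5 (Tablet): category_id=4 -> matches Electronics
  - product 6 (Phone): category_id=3 -> matches Toys
  - product 7 (Lamp): category_id=NULL, no match -> kept with NULL
  - product 8 (Charger): category_id=2 -> matches Kitchen
  - product 9 (Printer): category_id=3 -> matches Toys
All 9 rows appear; 1 has NULL category.

SQL:
SELECT a.name, b.name AS category
FROM products a
LEFT JOIN categories b ON a.category_id = b.id

Result:
name    | category   
--------+------------
Cable   | Toys       
Camera  | Kitchen    
Laptop  | Electronics
Mouse   | Supplies   
Tablet  | Electronics
Phone   | Toys       
Lamp    | NULL       
Charger | Kitchen    
Printer | Toys       


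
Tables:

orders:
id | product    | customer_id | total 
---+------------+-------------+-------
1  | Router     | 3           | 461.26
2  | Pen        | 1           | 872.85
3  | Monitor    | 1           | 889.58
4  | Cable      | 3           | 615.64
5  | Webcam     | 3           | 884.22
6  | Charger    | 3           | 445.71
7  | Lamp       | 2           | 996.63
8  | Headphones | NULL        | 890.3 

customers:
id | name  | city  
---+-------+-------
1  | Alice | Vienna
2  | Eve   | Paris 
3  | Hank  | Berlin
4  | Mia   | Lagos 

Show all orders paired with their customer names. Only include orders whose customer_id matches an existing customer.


INNER JOIN keeps only orders rows whose customer_id matches an id in customers. Walk through each order:
  - order 1 (Router): customer_id=3 -> matches Hank
  - order 2 (Pen): customer_id=1 -> matches Alice
  - order 3 (Monitor): customer_id=1 -> matches Alice
  - order 4 (Cable): customer_id=3 -> matches Hank
  - order 5 (Webcam): customer_id=3 -> matches Hank
  - order 6 (Charger): customer_id=3 -> matches Hank
  - order 7 (Lamp): customer_id=2 -> matches Eve
  - order 8 (Headphones): customer_id=NULL, no match -> dropped
So 1 of 8 rows is dropped.

SQL:
SELECT a.product, b.name AS customer
FROM orders a
INNER JOIN customers b ON a.customer_id = b.id

Result:
product | customer
--------+---------
Router  | Hank    
Pen     | Alice   
Monitor | Alice   
Cable   | Hank    
Webcam  | Hank    
Charger | Hank    
Lamp    | Eve     


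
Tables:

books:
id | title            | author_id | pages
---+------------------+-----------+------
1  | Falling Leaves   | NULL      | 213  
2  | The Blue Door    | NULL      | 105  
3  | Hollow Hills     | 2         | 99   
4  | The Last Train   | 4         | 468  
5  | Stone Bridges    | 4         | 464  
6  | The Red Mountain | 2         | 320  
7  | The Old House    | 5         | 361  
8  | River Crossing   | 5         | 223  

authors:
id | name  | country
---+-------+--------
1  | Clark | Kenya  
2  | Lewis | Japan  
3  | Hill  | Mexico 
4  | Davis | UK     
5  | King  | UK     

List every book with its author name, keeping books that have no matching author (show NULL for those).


LEFT JOIN keeps every row from books (the left table); where author_id has no match in authors, the author columns become NULL. Walk through each book:
  - book 1 (Falling Leaves): author_id=NULL, no match -> kept with NULL
  - book 2 (The Blue Door): author_id=NULL, no match -> kept with NULL
  - book 3 (Hollow Hills): author_id=2 -> matches Lewis
  - book 4 (The Last Train): author_id=4 -> matches Davis
  - book 5 (Stone Bridges): author_id=4 -> matches Davis
  - book 6 (The Red Mountain): author_id=2 -> matches Lewis
  - book 7 (The Old House): author_id=5 -> matches King
  - book 8 (River Crossing): author_id=5 -> matches King
All 8 rows appear; 2 have NULL author.

SQL:
SELECT a.title, b.name AS author
FROM books a
LEFT JOIN authors b ON a.author_id = b.id

Result:
title            | author
-----------------+-------
Falling Leaves   | NULL  
The Blue Door    | NULL  
Hollow Hills     | Lewis 
The Last Train   | Davis 
Stone Bridges    | Davis 
The Red Mountain | Lewis 
The Old House    | King  
River Crossing   | King  


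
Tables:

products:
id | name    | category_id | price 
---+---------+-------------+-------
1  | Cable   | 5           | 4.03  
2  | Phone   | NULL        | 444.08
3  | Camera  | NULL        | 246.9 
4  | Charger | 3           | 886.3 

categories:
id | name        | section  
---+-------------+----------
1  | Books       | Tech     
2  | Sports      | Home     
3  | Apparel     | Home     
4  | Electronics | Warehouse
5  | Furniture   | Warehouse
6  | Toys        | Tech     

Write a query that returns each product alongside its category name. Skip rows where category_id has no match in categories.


INNER JOIN keeps only products rows whose category_id matches an id in categories. Walk through each product:
  - product 1 (Cable): category_id=5 -> matches Furniture
  - product 2 (Phone): category_id=NULL, no match -> dropped
  - product 3 (Camera): category_id=NULL, no match -> dropped
  - product 4 (Charger): category_id=3 -> matches Apparel
So 2 of 4 rows are dropped.

SQL:
SELECT a.name, b.name AS category
FROM products a
INNER JOIN categories b ON a.category_id = b.id

Result:
name    | category 
--------+----------
Cable   | Furniture
Charger | Apparel  


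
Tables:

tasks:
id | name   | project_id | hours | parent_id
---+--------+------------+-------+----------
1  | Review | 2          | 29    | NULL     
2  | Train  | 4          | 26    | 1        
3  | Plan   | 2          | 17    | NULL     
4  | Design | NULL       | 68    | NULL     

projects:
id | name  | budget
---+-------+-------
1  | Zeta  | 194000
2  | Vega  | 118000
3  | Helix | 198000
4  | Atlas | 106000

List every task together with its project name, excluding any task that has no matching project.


INNER JOIN keeps only tasks rows whose project_id matches an id in projects. Walk through each task:
  - task 1 (Review): project_id=2 -> matches Vega
  - task 2 (Train): project_id=4 -> matches Atlas
  - task 3 (Plan): project_id=2 -> matches Vega
  - task 4 (Design): project_id=NULL, no match -> dropped
So 1 of 4 rows is dropped.

SQL:
SELECT a.name, b.name AS project
FROM tasks a
INNER JOIN projects b ON a.project_id = b.id

Result:
name   | project
-------+--------
Review | Vega   
Train  | Atlas  
Plan   | Vega   


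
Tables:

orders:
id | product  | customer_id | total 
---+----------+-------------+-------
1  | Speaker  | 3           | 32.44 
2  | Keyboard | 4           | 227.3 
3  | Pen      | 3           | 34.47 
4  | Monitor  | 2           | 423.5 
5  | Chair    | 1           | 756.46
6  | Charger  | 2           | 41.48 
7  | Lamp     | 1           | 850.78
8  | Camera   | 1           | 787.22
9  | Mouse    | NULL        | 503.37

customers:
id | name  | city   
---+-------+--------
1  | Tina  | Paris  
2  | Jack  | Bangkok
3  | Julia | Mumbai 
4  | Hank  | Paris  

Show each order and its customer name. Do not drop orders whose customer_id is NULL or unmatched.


LEFT JOIN keeps every row from orders (the left table); where customer_id has no match in customers, the customer columns become NULL. Walk through each order:
  - order 1 (Speaker): customer_id=3 -> matches Julia
  - order 2 (Keyboard): customer_id=4 -> matches Hank
  - order 3 (Pen): customer_id=3 -> matches Julia
  - order 4 (Monitor): customer_id=2 -> matches Jack
  - order 5 (Chair): customer_id=1 -> matches Tina
  - order 6 (Charger): customer_id=2 -> matches Jack
  - order 7 (Lamp): customer_id=1 -> matches Tina
  - order 8 (Camera): customer_id=1 -> matches Tina
  - order 9 (Mouse): customer_id=NULL, no match -> kept with NULL
All 9 rows appear; 1 has NULL customer.

SQL:
SELECT a.product, b.name AS customer
FROM orders a
LEFT JOIN customers b ON a.customer_id = b.id

Result:
product  | customer
---------+---------
Speaker  | Julia   
Keyboard | Hank    
Pen      | Julia   
Monitor  | Jack    
Chair    | Tina    
Charger  | Jack    
Lamp     | Tina    
Camera   | Tina    
Mouse    | NULL    


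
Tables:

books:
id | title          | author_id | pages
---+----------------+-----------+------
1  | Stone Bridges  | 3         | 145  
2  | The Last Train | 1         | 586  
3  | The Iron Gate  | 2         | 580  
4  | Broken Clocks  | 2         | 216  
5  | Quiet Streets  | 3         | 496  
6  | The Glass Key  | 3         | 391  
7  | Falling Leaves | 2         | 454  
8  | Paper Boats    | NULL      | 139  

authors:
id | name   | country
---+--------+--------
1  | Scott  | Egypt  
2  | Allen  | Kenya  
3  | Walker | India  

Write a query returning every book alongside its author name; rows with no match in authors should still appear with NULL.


LEFT JOIN keeps every row from books (the left table); where author_id has no match in authors, the author columns become NULL. Walk through each book:
  - book 1 (Stone Bridges): author_id=3 -> matches Walker
  - book 2 (The Last Train): author_id=1 -> matches Scott
  - book 3 (The Iron Gate): author_id=2 -> matches Allen
  - book 4 (Broken Clocks): author_id=2 -> matches Allen
  - book 5 (Quiet Streets): author_id=3 -> matches Walker
  - book 6 (The Glass Key): author_id=3 -> matches Walker
  - book 7 (Falling Leaves): author_id=2 -> matches Allen
  - book 8 (Paper Boats): author_id=NULL, no match -> kept with NULL
All 8 rows appear; 1 has NULL author.

SQL:
SELECT a.title, b.name AS author
FROM books a
LEFT JOIN authors b ON a.author_id = b.id

Result:
title          | author
---------------+-------
Stone Bridges  | Walker
The Last Train | Scott 
The Iron Gate  | Allen 
Broken Clocks  | Allen 
Quiet Streets  | Walker
The Glass Key  | Walker
Falling Leaves | Allen 
Paper Boats    | NULL  


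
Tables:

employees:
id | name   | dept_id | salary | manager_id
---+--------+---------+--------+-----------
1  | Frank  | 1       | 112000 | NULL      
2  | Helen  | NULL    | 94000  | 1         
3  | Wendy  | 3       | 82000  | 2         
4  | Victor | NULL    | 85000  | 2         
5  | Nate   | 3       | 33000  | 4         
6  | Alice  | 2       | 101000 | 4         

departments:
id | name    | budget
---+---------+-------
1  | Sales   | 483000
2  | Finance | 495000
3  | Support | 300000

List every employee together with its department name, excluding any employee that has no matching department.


INNER JOIN keeps only employees rows whose dept_id matches an id in departments. Walk through each employee:
  - employee 1 (Frank): dept_id=1 -> matches Sales
  - employee 2 (Helen): dept_id=NULL, no match -> dropped
  - employee 3 (Wendy): dept_id=3 -> matches Support
  - employee 4 (Victor): dept_id=NULL, no match -> dropped
  - employee 5 (Nate): dept_id=3 -> matches Support
  - employee 6 (Alice): dept_id=2 -> matches Finance
So 2 of 6 rows are dropped.

SQL:
SELECT a.name, b.name AS department
FROM employees a
INNER JOIN departments b ON a.dept_id = b.id

Result:
name  | department
------+-----------
Frank | Sales     
Wendy | Support   
Nate  | Support   
Alice | Finance   


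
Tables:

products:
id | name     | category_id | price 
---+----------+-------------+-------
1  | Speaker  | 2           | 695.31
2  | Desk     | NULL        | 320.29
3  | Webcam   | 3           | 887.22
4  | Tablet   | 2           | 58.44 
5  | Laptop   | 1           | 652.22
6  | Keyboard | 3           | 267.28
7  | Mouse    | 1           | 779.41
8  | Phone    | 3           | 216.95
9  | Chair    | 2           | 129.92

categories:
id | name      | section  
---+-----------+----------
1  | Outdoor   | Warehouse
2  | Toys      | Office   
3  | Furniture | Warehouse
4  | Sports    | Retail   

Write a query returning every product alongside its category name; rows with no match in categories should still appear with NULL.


LEFT JOIN keeps every row from products (the left table); where category_id has no match in categories, the category columns become NULL. Walk through each product:
  - product 1 (Speaker): category_id=2 -> matches Toys
  - product 2 (Desk): category_id=NULL, no match -> kept with NULL
  - product 3 (Webcam): category_id=3 -> matches Furniture
  - product 4 (Tablet): category_id=2 -> matches Toys
  - product 5 (Laptop): category_id=1 -> matches Outdoor
  - product 6 (Keyboard): category_id=3 -> matches Furniture
  - product 7 (Mouse): category_id=1 -> matches Outdoor
  - product 8 (Phone): category_id=3 -> matches Furniture
  - product 9 (Chair): category_id=2 -> matches Toys
All 9 rows appear; 1 has NULL category.

SQL:
SELECT a.name, b.name AS category
FROM products a
LEFT JOIN categories b ON a.category_id = b.id

Result:
name     | category 
---------+----------
Speaker  | Toys     
Desk     | NULL     
Webcam   | Furniture
Tablet   | Toys     
Laptop   | Outdoor  
Keyboard | Furniture
Mouse    | Outdoor  
Phone    | Furniture
Chair    | Toys     


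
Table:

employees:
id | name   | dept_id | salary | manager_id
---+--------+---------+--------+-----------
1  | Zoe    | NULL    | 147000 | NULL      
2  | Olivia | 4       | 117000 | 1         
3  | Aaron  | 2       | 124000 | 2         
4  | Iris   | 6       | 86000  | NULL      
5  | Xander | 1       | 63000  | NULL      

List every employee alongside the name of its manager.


This is a self-join: employees is joined to a second copy of itself, matching each row's manager_id to another row's id. Use LEFT JOIN so rows with manager_id=NULL are kept.
  - employee 1 (Zoe): manager_id=NULL -> NULL
  - employee 2 (Olivia): manager_id=1 -> Zoe
  - employee 3 (Aaron): manager_id=2 -> Olivia
  - employee 4 (Iris): manager_id=NULL -> NULL
  - employee 5 (Xander): manager_id=NULL -> NULL

SQL:
SELECT a.name AS item, b.name AS manager
FROM employees a
LEFT JOIN employees b ON a.manager_id = b.id

Result:
item   | manager
-------+--------
Zoe    | NULL   
Olivia | Zoe    
Aaron  | Olivia 
Iris   | NULL   
Xander | NULL   


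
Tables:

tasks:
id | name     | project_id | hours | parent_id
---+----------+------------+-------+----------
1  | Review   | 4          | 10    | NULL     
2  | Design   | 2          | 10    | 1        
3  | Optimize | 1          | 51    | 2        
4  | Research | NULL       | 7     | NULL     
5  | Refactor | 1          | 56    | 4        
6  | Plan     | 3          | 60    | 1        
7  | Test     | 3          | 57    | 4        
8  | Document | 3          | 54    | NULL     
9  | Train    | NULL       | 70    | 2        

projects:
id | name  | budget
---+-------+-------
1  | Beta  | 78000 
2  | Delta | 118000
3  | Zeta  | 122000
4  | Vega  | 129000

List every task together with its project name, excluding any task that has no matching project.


INNER JOIN keeps only tasks rows whose project_id matches an id in projects. Walk through each task:
  - task 1 (Review): project_id=4 -> matches Vega
  - task 2 (Design): project_id=2 -> matches Delta
  - task 3 (Optimize): project_id=1 -> matches Beta
  - task 4 (Research): project_id=NULL, no match -> dropped
  - task 5 (Refactor): project_id=1 -> matches Beta
  - task 6 (Plan): project_id=3 -> matches Zeta
  - task 7 (Test): project_id=3 -> matches Zeta
  - task 8 (Document): project_id=3 -> matches Zeta
  - task 9 (Train): project_id=NULL, no match -> dropped
So 2 of 9 rows are dropped.

SQL:
SELECT a.name, b.name AS project
FROM tasks a
INNER JOIN projects b ON a.project_id = b.id

Result:
name     | project
---------+--------
Review   | Vega   
Design   | Delta  
Optimize | Beta   
Refactor | Beta   
Plan     | Zeta   
Test     | Zeta   
Document | Zeta   


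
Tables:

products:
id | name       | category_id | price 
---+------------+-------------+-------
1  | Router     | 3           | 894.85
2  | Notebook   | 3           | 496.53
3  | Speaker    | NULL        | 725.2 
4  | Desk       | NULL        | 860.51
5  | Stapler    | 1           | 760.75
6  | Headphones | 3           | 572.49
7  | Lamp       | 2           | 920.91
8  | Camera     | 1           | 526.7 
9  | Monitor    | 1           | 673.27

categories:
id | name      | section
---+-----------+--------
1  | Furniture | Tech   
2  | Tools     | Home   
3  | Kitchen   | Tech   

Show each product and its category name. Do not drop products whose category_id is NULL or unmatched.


LEFT JOIN keeps every row from products (the left table); where category_id has no match in categories, the category columns become NULL. Walk through each product:
  - product 1 (Router): category_id=3 -> matches Kitchen
  - product 2 (Notebook): category_id=3 -> matches Kitchen
  - product 3 (Speaker): category_id=NULL, no match -> kept with NULL
  - product 4 (Desk): category_id=NULL, no match -> kept with NULL
  - product 5 (Stapler): category_id=1 -> matches Furniture
  - product 6 (Headphones): category_id=3 -> matches Kitchen
  - product 7 (Lamp): category_id=2 -> matches Tools
  - product 8 (Camera): category_id=1 -> matches Furniture
  - product 9 (Monitor): category_id=1 -> matches Furniture
All 9 rows appear; 2 have NULL category.

SQL:
SELECT a.name, b.name AS category
FROM products a
LEFT JOIN categories b ON a.category_id = b.id

Result:
name       | category 
-----------+----------
Router     | Kitchen  
Notebook   | Kitchen  
Speaker    | NULL     
Desk       | NULL     
Stapler    | Furniture
Headphones | Kitchen  
Lamp       | Tools    
Camera     | Furniture
Monitor    | Furniture
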